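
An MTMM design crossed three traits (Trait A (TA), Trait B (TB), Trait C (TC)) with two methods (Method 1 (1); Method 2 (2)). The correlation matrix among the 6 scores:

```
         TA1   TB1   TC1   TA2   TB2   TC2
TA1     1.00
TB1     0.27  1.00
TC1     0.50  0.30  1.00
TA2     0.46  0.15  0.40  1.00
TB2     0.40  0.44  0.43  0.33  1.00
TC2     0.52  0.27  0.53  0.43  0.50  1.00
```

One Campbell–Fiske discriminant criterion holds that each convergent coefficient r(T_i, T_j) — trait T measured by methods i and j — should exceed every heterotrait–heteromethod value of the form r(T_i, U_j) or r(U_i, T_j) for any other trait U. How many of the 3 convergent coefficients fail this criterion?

Each convergent coefficient versus the relevant comparison correlations:
TA (methods 1·2): 0.46 vs {0.40, 0.15, 0.52, 0.40} → fail.
TB (methods 1·2): 0.44 vs {0.15, 0.40, 0.27, 0.43} → pass.
TC (methods 1·2): 0.53 vs {0.40, 0.52, 0.43, 0.27} → pass.
1 of 3 fail.

1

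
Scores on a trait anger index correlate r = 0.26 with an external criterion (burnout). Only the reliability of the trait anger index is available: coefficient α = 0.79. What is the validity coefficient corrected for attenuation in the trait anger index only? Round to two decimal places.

Single correction: r_c = r_obs / √r_xx = 0.26 / √0.79 = 0.26 / 0.8888 ≈ 0.29.

0.29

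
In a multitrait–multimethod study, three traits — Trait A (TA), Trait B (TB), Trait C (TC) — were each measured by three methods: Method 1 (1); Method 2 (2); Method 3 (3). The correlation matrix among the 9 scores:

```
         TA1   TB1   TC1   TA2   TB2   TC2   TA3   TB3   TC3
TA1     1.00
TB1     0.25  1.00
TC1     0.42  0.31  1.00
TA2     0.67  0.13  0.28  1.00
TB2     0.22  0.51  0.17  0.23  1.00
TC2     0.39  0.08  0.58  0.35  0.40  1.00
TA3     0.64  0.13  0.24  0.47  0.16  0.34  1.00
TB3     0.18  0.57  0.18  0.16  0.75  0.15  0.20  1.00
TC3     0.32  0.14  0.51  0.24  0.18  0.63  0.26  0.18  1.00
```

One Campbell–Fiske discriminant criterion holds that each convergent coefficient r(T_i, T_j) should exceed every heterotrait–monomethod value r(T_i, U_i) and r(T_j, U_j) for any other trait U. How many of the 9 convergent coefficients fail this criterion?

Checking each validity diagonal entry against its comparison values:
TA (methods 1·2): 0.67 vs {0.25, 0.23, 0.42, 0.35} → pass.
TA (methods 1·3): 0.64 vs {0.25, 0.20, 0.42, 0.26} → pass.
TA (methods 2·3): 0.47 vs {0.23, 0.20, 0.35, 0.26} → pass.
TB (methods 1·2): 0.51 vs {0.25, 0.23, 0.31, 0.40} → pass.
TB (methods 1·3): 0.57 vs {0.25, 0.20, 0.31, 0.18} → pass.
TB (methods 2·3): 0.75 vs {0.23, 0.20, 0.40, 0.18} → pass.
TC (methods 1·2): 0.58 vs {0.42, 0.35, 0.31, 0.40} → pass.
TC (methods 1·3): 0.51 vs {0.42, 0.26, 0.31, 0.18} → pass.
TC (methods 2·3): 0.63 vs {0.35, 0.26, 0.40, 0.18} → pass.
0 of 9 fail.

0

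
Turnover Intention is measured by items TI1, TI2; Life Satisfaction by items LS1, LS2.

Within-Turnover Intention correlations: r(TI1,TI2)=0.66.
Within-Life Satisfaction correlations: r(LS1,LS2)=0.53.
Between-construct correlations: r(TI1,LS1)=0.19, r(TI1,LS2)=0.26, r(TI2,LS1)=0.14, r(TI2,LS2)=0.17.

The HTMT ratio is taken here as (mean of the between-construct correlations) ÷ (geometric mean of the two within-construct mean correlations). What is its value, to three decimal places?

0.321

Mean between = 0.76/4 = 0.1900.
Mean within-TI = 0.66/1 = 0.6600; mean within-LS = 0.53/1 = 0.5300.
Geometric mean = √(0.6600 × 0.5300) = 0.5914.
HTMT = 0.1900 / 0.5914 = 0.321.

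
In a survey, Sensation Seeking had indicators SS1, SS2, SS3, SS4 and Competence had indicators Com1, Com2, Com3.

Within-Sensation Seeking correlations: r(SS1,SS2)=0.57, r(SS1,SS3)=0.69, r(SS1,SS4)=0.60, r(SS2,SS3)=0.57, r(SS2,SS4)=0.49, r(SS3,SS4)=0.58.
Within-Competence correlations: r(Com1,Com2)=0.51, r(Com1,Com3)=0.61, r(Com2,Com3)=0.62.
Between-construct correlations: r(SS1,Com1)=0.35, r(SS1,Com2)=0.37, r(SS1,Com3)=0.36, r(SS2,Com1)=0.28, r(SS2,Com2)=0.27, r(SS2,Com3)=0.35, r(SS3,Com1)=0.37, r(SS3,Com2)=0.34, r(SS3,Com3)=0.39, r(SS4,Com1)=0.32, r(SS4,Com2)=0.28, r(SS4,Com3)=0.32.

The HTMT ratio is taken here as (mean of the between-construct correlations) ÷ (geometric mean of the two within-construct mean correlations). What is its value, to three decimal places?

0.573

Mean between = 4.00/12 = 0.3333.
Mean within-SS = 3.50/6 = 0.5833; mean within-Com = 1.74/3 = 0.5800.
Geometric mean = √(0.5833 × 0.5800) = 0.5816.
HTMT = 0.3333 / 0.5816 = 0.573.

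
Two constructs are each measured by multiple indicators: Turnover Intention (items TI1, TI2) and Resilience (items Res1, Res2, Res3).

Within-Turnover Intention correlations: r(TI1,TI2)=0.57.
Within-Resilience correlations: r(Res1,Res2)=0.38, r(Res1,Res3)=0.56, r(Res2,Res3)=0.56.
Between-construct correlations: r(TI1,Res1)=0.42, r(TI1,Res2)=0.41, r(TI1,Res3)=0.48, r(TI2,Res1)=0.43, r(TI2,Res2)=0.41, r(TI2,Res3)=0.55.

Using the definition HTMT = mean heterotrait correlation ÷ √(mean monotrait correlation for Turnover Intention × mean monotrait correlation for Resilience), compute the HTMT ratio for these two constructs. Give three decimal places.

0.843

Mean between = 2.70/6 = 0.4500.
Mean within-TI = 0.57/1 = 0.5700; mean within-Res = 1.50/3 = 0.5000.
Geometric mean = √(0.5700 × 0.5000) = 0.5339.
HTMT = 0.4500 / 0.5339 = 0.843.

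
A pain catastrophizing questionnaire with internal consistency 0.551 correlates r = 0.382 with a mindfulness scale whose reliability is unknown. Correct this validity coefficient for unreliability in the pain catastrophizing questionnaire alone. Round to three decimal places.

0.515

Single correction: r_c = r_obs / √r_xx = 0.382 / √0.551 = 0.382 / 0.7423 ≈ 0.515.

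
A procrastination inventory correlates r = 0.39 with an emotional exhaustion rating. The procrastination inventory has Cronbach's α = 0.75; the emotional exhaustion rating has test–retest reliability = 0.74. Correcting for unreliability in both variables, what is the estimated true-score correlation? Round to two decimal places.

r_true = r_obs / √(r_xx · r_yy) = 0.39 / √(0.75 × 0.74) = 0.39 / √0.5550 = 0.39 / 0.7450 ≈ 0.52.

0.52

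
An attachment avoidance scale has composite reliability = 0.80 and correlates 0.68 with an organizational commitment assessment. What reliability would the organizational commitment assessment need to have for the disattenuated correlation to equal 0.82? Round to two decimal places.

r_true = r_obs / √(r_xx · r_yy) ⇒ 0.82 = 0.68 / √(0.80 · r_yy).
√(0.80 · r_yy) = 0.68 / 0.82 = 0.8293; 0.80 · r_yy = 0.6877; r_yy = 0.6877 / 0.80 ≈ 0.86.

0.86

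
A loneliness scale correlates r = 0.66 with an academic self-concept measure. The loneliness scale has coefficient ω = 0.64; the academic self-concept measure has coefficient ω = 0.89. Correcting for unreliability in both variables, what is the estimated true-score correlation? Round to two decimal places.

r_true = r_obs / √(r_xx · r_yy) = 0.66 / √(0.64 × 0.89) = 0.66 / √0.5696 = 0.66 / 0.7547 ≈ 0.87.

0.87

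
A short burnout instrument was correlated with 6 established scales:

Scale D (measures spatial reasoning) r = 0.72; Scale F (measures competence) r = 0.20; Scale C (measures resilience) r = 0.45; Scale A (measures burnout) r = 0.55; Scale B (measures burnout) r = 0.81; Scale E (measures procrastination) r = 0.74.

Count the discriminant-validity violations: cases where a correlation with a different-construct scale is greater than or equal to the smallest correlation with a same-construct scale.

Convergent (same construct = burnout): Scale A, Scale B.
Smallest convergent = 0.55. Discriminant values: 0.72, 0.20, 0.45, 0.74; count ≥ 0.55 → 2.

2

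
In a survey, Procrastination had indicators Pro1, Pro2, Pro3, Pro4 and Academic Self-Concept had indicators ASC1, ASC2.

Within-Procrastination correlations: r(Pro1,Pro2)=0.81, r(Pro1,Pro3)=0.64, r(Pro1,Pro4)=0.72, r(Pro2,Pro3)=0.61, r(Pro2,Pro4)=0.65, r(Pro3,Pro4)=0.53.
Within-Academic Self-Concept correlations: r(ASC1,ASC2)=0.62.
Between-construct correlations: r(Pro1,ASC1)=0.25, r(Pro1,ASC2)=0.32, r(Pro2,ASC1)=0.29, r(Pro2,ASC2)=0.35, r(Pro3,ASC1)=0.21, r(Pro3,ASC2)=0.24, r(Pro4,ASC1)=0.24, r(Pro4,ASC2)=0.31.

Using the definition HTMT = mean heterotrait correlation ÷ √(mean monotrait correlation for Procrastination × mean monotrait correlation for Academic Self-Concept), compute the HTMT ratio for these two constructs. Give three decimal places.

0.432

Between-construct mean = 2.21/8 = 0.2763.
Mean within-Pro = 3.96/6 = 0.6600; mean within-ASC = 0.62/1 = 0.6200.
Geometric mean = √(0.6600 × 0.6200) = 0.6397.
HTMT = 0.2763 / 0.6397 = 0.432.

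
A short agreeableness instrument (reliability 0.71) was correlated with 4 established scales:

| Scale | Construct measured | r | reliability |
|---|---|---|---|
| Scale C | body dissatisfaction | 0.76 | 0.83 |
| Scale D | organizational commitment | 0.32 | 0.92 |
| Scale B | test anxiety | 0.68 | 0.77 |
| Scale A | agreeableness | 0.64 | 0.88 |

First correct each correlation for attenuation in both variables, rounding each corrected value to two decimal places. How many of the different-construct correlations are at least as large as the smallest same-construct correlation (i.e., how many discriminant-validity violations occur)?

2

Disattenuated r (r / √(r_scale · r_new)):
  Scale C (disc): 0.76 / √(0.83·0.71) = 0.99
  Scale D (disc): 0.32 / √(0.92·0.71) = 0.40
  Scale B (disc): 0.68 / √(0.77·0.71) = 0.92
  Scale A (conv): 0.64 / √(0.88·0.71) = 0.81
Smallest convergent = 0.81. Discriminant values: 0.99, 0.40, 0.92; count ≥ 0.81 → 2.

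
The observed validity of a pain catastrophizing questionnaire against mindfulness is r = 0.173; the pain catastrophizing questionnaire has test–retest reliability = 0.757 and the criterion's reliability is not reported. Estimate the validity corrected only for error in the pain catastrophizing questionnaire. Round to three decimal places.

0.199

Single correction: r_c = r_obs / √r_xx = 0.173 / √0.757 = 0.173 / 0.8701 ≈ 0.199.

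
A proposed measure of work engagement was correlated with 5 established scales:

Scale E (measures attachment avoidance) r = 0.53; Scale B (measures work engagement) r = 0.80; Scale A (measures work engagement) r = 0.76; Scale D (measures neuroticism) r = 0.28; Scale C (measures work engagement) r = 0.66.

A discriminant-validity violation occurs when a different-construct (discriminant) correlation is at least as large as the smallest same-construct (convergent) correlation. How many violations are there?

0

Convergent (same construct = work engagement): Scale B, Scale A, Scale C.
Smallest convergent = 0.66. Discriminant values: 0.53, 0.28; count ≥ 0.66 → 0.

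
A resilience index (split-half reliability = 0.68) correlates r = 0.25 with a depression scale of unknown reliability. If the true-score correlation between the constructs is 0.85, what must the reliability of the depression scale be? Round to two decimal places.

0.13

r_true = r_obs / √(r_xx · r_yy) ⇒ 0.85 = 0.25 / √(0.68 · r_yy).
√(0.68 · r_yy) = 0.25 / 0.85 = 0.2941; 0.68 · r_yy = 0.0865; r_yy = 0.0865 / 0.68 ≈ 0.13.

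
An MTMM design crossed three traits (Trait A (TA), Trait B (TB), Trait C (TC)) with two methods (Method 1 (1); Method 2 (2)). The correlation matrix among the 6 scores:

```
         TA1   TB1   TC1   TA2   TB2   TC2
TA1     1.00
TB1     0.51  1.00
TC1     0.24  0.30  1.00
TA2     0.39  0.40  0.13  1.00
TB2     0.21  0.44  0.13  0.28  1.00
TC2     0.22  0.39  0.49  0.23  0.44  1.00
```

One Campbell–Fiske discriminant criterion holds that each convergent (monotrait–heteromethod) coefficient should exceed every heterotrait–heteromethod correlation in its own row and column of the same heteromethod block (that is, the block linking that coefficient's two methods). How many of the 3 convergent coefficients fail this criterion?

Checking each validity diagonal entry against its comparison values:
TA (methods 1·2): 0.39 vs {0.21, 0.40, 0.22, 0.13} → fail.
TB (methods 1·2): 0.44 vs {0.40, 0.21, 0.39, 0.13} → pass.
TC (methods 1·2): 0.49 vs {0.13, 0.22, 0.13, 0.39} → pass.
1 of 3 fail.

1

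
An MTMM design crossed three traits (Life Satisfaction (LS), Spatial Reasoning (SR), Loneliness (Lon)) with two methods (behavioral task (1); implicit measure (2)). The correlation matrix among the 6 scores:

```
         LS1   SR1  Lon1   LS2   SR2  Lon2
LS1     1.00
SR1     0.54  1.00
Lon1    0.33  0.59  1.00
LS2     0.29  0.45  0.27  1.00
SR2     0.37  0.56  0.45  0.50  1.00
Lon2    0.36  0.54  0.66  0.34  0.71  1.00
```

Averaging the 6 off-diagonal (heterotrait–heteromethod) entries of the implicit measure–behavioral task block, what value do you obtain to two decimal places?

0.41

HTHM values (method 2 × method 1): 0.45, 0.27, 0.37, 0.45, 0.36, 0.54; mean = 2.44/6 = 0.41.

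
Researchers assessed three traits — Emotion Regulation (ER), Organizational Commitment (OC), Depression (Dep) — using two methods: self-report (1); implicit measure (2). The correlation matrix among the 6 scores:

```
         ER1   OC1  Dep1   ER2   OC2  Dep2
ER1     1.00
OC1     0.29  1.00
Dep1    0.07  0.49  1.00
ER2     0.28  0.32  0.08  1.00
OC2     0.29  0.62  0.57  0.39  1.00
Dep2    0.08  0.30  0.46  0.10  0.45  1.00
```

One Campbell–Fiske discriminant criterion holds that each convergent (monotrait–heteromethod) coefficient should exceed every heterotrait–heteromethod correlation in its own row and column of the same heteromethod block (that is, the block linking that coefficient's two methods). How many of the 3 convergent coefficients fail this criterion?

Convergent coefficients and their comparison sets:
ER (methods 1·2): 0.28 vs {0.29, 0.32, 0.08, 0.08} → fail.
OC (methods 1·2): 0.62 vs {0.32, 0.29, 0.30, 0.57} → pass.
Dep (methods 1·2): 0.46 vs {0.08, 0.08, 0.57, 0.30} → fail.
2 of 3 fail.

2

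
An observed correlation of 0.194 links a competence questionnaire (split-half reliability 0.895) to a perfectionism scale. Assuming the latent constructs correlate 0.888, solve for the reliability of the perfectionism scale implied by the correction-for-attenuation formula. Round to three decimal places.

r_true = r_obs / √(r_xx · r_yy) ⇒ 0.888 = 0.194 / √(0.895 · r_yy).
√(0.895 · r_yy) = 0.194 / 0.888 = 0.2185; 0.895 · r_yy = 0.0477; r_yy = 0.0477 / 0.895 ≈ 0.053.

0.053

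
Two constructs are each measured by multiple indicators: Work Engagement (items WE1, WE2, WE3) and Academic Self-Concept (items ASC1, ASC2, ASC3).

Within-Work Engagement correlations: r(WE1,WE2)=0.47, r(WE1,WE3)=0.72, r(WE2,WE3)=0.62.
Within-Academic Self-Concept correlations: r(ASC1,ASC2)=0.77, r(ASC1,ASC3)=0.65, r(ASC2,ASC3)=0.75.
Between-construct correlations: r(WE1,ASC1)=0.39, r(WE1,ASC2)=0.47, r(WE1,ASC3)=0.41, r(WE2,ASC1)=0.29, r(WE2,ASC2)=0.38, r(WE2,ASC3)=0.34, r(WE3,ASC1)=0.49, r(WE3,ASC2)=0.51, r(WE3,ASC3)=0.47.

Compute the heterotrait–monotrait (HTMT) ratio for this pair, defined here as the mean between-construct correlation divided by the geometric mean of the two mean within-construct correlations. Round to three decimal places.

Mean between = 3.75/9 = 0.4167.
Mean within-WE = 1.81/3 = 0.6033; mean within-ASC = 2.17/3 = 0.7233.
Geometric mean = √(0.6033 × 0.7233) = 0.6606.
HTMT = 0.4167 / 0.6606 = 0.631.

0.631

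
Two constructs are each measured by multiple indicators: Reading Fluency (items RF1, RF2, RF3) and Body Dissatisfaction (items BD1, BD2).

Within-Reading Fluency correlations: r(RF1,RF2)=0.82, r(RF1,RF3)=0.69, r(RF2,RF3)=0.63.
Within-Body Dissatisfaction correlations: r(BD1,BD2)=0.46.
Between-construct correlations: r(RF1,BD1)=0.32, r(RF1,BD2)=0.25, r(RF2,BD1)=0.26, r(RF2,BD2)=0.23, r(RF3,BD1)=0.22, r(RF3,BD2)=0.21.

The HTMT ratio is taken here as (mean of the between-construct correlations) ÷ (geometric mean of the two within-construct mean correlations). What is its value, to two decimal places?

Between-construct mean = 1.49/6 = 0.2483.
Mean within-RF = 2.14/3 = 0.7133; mean within-BD = 0.46/1 = 0.4600.
Geometric mean = √(0.7133 × 0.4600) = 0.5728.
HTMT = 0.2483 / 0.5728 = 0.43.

0.43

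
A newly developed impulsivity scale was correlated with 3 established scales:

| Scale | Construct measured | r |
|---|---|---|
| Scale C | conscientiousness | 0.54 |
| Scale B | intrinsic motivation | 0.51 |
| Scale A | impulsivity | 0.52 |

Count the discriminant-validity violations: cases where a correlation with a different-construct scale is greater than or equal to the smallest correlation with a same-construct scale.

1

Convergent (same construct = impulsivity): Scale A.
Smallest convergent = 0.52. Discriminant values: 0.54, 0.51; count ≥ 0.52 → 1.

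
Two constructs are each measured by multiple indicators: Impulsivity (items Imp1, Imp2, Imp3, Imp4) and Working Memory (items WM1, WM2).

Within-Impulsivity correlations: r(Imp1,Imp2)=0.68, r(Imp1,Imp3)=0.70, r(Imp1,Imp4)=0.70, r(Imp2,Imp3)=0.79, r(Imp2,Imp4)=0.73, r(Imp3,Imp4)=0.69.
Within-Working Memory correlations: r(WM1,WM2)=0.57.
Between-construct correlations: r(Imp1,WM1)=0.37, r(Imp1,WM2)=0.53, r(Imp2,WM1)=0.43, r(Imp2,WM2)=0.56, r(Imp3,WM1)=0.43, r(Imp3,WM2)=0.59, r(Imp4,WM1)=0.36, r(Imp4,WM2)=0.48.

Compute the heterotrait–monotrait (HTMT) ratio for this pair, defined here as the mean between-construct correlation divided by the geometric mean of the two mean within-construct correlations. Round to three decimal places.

Mean heterotrait r = 3.75/8 = 0.4688.
Mean within-Imp = 4.29/6 = 0.7150; mean within-WM = 0.57/1 = 0.5700.
Geometric mean = √(0.7150 × 0.5700) = 0.6384.
HTMT = 0.4688 / 0.6384 = 0.734.

0.734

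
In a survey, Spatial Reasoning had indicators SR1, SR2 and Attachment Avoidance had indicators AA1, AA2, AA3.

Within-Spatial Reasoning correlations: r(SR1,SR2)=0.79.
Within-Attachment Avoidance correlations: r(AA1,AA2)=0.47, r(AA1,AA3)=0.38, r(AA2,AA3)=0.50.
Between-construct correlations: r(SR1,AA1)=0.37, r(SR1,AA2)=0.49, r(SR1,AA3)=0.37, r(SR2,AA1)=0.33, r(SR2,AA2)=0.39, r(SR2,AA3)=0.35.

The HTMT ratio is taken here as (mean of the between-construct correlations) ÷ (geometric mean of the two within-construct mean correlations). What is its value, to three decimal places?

0.643

Mean heterotrait r = 2.30/6 = 0.3833.
Mean within-SR = 0.79/1 = 0.7900; mean within-AA = 1.35/3 = 0.4500.
Geometric mean = √(0.7900 × 0.4500) = 0.5962.
HTMT = 0.3833 / 0.5962 = 0.643.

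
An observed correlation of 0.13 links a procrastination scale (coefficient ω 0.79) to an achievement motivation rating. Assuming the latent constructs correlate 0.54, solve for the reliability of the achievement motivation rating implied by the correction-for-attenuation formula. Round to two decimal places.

r_true = r_obs / √(r_xx · r_yy) ⇒ 0.54 = 0.13 / √(0.79 · r_yy).
√(0.79 · r_yy) = 0.13 / 0.54 = 0.2407; 0.79 · r_yy = 0.0579; r_yy = 0.0579 / 0.79 ≈ 0.07.

0.07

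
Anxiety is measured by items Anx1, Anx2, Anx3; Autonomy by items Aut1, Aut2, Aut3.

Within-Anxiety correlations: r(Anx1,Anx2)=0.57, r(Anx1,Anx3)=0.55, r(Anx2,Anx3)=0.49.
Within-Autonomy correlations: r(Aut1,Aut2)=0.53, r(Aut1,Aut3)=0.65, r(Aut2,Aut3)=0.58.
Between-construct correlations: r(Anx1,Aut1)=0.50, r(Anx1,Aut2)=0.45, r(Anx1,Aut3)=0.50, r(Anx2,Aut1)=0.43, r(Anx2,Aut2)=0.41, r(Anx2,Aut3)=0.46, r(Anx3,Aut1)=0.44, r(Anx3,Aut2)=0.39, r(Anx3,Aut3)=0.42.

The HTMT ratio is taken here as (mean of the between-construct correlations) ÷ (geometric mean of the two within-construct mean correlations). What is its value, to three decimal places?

Between-construct mean = 4.00/9 = 0.4444.
Mean within-Anx = 1.61/3 = 0.5367; mean within-Aut = 1.76/3 = 0.5867.
Geometric mean = √(0.5367 × 0.5867) = 0.5611.
HTMT = 0.4444 / 0.5611 = 0.792.

0.792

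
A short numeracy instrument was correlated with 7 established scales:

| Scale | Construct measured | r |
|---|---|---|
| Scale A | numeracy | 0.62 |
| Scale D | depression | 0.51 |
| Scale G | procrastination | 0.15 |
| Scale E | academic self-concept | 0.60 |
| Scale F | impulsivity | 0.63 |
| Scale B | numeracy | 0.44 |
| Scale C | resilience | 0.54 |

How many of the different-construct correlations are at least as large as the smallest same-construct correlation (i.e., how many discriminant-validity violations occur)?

4

Convergent (same construct = numeracy): Scale A, Scale B.
Smallest convergent = 0.44. Discriminant values: 0.51, 0.15, 0.60, 0.63, 0.54; count ≥ 0.44 → 4.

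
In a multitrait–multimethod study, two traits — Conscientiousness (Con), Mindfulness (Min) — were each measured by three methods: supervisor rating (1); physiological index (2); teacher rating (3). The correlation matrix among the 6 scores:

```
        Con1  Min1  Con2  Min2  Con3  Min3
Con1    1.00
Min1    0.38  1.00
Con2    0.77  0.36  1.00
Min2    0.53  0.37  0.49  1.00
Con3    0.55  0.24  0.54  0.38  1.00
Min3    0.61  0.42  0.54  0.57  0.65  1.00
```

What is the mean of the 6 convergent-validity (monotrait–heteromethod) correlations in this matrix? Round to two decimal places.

Convergent values: 0.77, 0.55, 0.54, 0.37, 0.42, 0.57; mean = 3.22/6 = 0.54.

0.54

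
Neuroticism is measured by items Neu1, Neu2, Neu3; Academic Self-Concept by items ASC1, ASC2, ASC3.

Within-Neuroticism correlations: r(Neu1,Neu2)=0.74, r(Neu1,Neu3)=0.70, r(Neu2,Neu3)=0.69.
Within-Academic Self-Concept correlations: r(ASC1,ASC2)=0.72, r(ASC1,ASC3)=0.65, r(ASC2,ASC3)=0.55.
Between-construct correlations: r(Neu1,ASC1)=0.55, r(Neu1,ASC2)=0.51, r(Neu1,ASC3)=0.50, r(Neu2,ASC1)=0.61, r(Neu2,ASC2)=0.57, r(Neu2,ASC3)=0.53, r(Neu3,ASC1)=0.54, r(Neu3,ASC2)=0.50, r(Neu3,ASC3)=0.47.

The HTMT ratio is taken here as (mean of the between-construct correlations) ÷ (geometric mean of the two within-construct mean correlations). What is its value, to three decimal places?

Mean between = 4.78/9 = 0.5311.
Mean within-Neu = 2.13/3 = 0.7100; mean within-ASC = 1.92/3 = 0.6400.
Geometric mean = √(0.7100 × 0.6400) = 0.6741.
HTMT = 0.5311 / 0.6741 = 0.788.

0.788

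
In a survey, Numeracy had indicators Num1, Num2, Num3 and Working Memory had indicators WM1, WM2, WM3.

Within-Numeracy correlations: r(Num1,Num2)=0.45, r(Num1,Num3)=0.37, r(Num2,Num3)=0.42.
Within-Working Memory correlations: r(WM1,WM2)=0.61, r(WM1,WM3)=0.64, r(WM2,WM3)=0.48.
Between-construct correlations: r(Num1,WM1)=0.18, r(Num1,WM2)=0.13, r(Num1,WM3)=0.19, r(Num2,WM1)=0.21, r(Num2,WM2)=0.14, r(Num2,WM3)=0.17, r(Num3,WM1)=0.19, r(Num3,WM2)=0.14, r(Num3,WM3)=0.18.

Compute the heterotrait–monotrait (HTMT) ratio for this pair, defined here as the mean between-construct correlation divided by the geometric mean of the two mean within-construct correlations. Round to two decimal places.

Between-construct mean = 1.53/9 = 0.1700.
Mean within-Num = 1.24/3 = 0.4133; mean within-WM = 1.73/3 = 0.5767.
Geometric mean = √(0.4133 × 0.5767) = 0.4882.
HTMT = 0.1700 / 0.4882 = 0.35.

0.35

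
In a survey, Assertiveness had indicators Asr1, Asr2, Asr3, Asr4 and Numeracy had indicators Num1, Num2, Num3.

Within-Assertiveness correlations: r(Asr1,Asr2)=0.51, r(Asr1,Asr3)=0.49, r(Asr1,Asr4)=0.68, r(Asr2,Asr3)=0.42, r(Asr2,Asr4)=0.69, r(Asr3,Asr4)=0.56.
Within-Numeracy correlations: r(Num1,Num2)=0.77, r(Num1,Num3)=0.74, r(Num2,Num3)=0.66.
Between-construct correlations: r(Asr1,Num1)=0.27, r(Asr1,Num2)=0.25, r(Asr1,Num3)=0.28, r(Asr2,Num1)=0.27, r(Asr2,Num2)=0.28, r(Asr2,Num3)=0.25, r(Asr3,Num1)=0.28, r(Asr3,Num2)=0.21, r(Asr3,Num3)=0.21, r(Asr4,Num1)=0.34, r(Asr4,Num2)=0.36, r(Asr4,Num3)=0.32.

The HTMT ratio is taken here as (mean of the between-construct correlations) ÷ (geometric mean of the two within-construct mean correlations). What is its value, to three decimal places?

Mean heterotrait r = 3.32/12 = 0.2767.
Mean within-Asr = 3.35/6 = 0.5583; mean within-Num = 2.17/3 = 0.7233.
Geometric mean = √(0.5583 × 0.7233) = 0.6355.
HTMT = 0.2767 / 0.6355 = 0.435.

0.435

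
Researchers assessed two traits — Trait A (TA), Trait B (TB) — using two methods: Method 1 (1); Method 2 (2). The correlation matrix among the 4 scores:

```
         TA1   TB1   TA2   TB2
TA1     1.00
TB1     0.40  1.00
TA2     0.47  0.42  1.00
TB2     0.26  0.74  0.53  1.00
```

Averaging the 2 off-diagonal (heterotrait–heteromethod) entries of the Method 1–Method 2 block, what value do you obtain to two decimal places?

0.34

HTHM values (method 1 × method 2): 0.26, 0.42; mean = 0.68/2 = 0.34.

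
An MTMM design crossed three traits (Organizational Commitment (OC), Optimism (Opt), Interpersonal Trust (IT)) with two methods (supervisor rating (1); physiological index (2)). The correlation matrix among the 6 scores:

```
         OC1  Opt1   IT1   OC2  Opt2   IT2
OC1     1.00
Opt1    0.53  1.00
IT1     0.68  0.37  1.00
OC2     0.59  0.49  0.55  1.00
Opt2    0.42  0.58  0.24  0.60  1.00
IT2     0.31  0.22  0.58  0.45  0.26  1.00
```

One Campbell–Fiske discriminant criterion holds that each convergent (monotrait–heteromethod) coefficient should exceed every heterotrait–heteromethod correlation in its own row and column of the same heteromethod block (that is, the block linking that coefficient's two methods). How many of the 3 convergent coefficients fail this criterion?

Checking each validity diagonal entry against its comparison values:
OC (methods 1·2): 0.59 vs {0.42, 0.49, 0.31, 0.55} → pass.
Opt (methods 1·2): 0.58 vs {0.49, 0.42, 0.22, 0.24} → pass.
IT (methods 1·2): 0.58 vs {0.55, 0.31, 0.24, 0.22} → pass.
0 of 3 fail.

0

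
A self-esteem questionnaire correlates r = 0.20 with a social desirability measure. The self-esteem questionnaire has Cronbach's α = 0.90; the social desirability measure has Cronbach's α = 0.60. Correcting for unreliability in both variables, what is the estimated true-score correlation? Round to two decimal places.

r_true = r_obs / √(r_xx · r_yy) = 0.20 / √(0.90 × 0.60) = 0.20 / √0.5400 = 0.20 / 0.7348 ≈ 0.27.

0.27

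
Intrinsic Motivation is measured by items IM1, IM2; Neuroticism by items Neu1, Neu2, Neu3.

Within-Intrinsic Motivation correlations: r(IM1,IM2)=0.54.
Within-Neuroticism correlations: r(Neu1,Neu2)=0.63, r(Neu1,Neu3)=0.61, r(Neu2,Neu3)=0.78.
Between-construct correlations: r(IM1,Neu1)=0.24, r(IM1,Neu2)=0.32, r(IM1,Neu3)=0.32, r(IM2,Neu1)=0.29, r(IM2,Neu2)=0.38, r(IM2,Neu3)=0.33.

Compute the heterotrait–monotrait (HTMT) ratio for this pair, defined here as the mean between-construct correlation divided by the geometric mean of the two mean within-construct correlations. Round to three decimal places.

Mean between = 1.88/6 = 0.3133.
Mean within-IM = 0.54/1 = 0.5400; mean within-Neu = 2.02/3 = 0.6733.
Geometric mean = √(0.5400 × 0.6733) = 0.6030.
HTMT = 0.3133 / 0.6030 = 0.520.

0.520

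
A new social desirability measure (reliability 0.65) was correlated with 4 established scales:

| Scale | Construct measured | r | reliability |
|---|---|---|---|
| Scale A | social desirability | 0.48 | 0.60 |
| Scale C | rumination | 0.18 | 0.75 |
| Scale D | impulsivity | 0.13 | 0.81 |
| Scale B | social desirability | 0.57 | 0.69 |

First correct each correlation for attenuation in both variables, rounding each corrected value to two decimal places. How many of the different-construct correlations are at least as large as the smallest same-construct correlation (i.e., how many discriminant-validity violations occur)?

0

Disattenuated r (r / √(r_scale · r_new)):
  Scale A (conv): 0.48 / √(0.60·0.65) = 0.77
  Scale C (disc): 0.18 / √(0.75·0.65) = 0.26
  Scale D (disc): 0.13 / √(0.81·0.65) = 0.18
  Scale B (conv): 0.57 / √(0.69·0.65) = 0.85
Smallest convergent = 0.77. Discriminant values: 0.26, 0.18; count ≥ 0.77 → 0.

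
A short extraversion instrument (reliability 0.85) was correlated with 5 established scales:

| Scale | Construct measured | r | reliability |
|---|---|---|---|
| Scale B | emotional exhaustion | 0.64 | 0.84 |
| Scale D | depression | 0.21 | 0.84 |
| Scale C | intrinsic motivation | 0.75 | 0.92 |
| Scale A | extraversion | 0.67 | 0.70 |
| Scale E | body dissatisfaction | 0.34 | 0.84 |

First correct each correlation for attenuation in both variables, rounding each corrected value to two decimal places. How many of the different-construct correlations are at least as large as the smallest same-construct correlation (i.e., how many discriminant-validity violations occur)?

0

Disattenuated r (r / √(r_scale · r_new)):
  Scale B (disc): 0.64 / √(0.84·0.85) = 0.76
  Scale D (disc): 0.21 / √(0.84·0.85) = 0.25
  Scale C (disc): 0.75 / √(0.92·0.85) = 0.85
  Scale A (conv): 0.67 / √(0.70·0.85) = 0.87
  Scale E (disc): 0.34 / √(0.84·0.85) = 0.40
Smallest convergent = 0.87. Discriminant values: 0.76, 0.25, 0.85, 0.40; count ≥ 0.87 → 0.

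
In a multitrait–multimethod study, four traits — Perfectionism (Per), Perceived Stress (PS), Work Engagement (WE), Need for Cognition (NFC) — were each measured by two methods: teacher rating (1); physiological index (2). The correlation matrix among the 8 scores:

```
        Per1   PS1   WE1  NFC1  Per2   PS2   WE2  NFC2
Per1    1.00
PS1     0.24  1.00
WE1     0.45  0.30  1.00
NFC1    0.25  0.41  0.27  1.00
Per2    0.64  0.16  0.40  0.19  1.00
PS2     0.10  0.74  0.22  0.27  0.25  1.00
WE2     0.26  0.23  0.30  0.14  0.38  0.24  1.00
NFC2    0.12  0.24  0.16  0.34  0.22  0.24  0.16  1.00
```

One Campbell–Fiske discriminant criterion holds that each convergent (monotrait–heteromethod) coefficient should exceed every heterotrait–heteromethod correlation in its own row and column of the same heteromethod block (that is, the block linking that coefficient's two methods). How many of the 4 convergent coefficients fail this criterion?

Checking each validity diagonal entry against its comparison values:
Per (methods 1·2): 0.64 vs {0.10, 0.16, 0.26, 0.40, 0.12, 0.19} → pass.
PS (methods 1·2): 0.74 vs {0.16, 0.10, 0.23, 0.22, 0.24, 0.27} → pass.
WE (methods 1·2): 0.30 vs {0.40, 0.26, 0.22, 0.23, 0.16, 0.14} → fail.
NFC (methods 1·2): 0.34 vs {0.19, 0.12, 0.27, 0.24, 0.14, 0.16} → pass.
1 of 4 fail.

1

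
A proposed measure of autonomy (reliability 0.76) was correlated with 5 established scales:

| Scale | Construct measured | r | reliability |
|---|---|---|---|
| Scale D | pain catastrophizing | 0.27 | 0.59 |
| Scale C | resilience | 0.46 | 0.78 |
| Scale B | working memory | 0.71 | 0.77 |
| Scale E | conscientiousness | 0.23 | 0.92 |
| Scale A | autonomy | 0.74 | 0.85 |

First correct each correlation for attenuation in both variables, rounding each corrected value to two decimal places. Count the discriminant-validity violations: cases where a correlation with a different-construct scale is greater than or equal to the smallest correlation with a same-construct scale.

Disattenuated r (r / √(r_scale · r_new)):
  Scale D (disc): 0.27 / √(0.59·0.76) = 0.40
  Scale C (disc): 0.46 / √(0.78·0.76) = 0.60
  Scale B (disc): 0.71 / √(0.77·0.76) = 0.93
  Scale E (disc): 0.23 / √(0.92·0.76) = 0.28
  Scale A (conv): 0.74 / √(0.85·0.76) = 0.92
Smallest convergent = 0.92. Discriminant values: 0.40, 0.60, 0.93, 0.28; count ≥ 0.92 → 1.

1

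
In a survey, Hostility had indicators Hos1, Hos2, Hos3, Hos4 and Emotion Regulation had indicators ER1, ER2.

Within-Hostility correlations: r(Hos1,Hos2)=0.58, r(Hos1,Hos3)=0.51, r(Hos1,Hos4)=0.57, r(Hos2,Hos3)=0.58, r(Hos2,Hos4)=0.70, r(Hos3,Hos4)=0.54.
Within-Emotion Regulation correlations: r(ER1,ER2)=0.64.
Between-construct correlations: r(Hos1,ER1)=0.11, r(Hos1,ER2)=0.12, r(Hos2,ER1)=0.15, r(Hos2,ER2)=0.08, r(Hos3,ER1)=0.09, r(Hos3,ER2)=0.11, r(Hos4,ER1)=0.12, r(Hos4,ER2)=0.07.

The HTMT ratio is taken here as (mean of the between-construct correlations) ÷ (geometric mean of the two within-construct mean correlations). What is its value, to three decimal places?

0.174

Between-construct mean = 0.85/8 = 0.1063.
Mean within-Hos = 3.48/6 = 0.5800; mean within-ER = 0.64/1 = 0.6400.
Geometric mean = √(0.5800 × 0.6400) = 0.6093.
HTMT = 0.1063 / 0.6093 = 0.174.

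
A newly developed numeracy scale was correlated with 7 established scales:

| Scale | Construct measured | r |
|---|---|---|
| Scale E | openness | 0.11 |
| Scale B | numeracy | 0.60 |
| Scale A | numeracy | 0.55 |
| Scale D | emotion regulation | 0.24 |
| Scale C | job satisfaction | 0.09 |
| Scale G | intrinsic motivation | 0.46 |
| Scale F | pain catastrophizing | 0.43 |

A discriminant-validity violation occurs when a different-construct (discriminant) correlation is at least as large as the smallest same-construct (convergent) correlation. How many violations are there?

Convergent (same construct = numeracy): Scale B, Scale A.
Smallest convergent = 0.55. Discriminant values: 0.11, 0.24, 0.09, 0.46, 0.43; count ≥ 0.55 → 0.

0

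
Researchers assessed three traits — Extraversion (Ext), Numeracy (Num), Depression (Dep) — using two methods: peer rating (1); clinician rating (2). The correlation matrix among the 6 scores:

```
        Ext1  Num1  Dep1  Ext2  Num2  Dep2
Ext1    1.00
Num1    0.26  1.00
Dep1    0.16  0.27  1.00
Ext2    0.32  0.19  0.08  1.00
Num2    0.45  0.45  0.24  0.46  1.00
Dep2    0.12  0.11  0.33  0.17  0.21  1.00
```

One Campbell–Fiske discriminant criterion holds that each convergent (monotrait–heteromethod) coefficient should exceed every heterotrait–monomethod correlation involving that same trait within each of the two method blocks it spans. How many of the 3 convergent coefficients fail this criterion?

2

Convergent coefficients and their comparison sets:
Ext (methods 1·2): 0.32 vs {0.26, 0.46, 0.16, 0.17} → fail.
Num (methods 1·2): 0.45 vs {0.26, 0.46, 0.27, 0.21} → fail.
Dep (methods 1·2): 0.33 vs {0.16, 0.17, 0.27, 0.21} → pass.
2 of 3 fail.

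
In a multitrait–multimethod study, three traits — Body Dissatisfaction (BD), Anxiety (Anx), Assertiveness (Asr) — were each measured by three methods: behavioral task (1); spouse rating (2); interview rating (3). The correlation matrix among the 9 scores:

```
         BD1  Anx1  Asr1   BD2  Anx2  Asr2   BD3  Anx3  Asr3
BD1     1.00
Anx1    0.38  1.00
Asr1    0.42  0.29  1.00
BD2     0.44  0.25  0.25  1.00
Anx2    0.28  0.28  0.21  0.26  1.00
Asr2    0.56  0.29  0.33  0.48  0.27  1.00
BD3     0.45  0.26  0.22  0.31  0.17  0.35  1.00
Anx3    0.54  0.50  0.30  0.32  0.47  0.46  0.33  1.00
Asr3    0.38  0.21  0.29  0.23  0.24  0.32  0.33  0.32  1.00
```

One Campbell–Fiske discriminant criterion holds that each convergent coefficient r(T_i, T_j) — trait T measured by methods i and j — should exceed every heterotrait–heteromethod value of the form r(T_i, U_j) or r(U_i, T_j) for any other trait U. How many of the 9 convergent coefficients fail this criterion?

8

Each convergent coefficient versus the relevant comparison correlations:
BD (methods 1·2): 0.44 vs {0.28, 0.25, 0.56, 0.25} → fail.
BD (methods 1·3): 0.45 vs {0.54, 0.26, 0.38, 0.22} → fail.
BD (methods 2·3): 0.31 vs {0.32, 0.17, 0.23, 0.35} → fail.
Anx (methods 1·2): 0.28 vs {0.25, 0.28, 0.29, 0.21} → fail.
Anx (methods 1·3): 0.50 vs {0.26, 0.54, 0.21, 0.30} → fail.
Anx (methods 2·3): 0.47 vs {0.17, 0.32, 0.24, 0.46} → pass.
Asr (methods 1·2): 0.33 vs {0.25, 0.56, 0.21, 0.29} → fail.
Asr (methods 1·3): 0.29 vs {0.22, 0.38, 0.30, 0.21} → fail.
Asr (methods 2·3): 0.32 vs {0.35, 0.23, 0.46, 0.24} → fail.
8 of 9 fail.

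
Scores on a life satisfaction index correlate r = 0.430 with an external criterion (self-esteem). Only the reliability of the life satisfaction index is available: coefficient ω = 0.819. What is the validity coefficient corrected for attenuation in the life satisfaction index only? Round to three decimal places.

Single correction: r_c = r_obs / √r_xx = 0.430 / √0.819 = 0.430 / 0.9050 ≈ 0.475.

0.475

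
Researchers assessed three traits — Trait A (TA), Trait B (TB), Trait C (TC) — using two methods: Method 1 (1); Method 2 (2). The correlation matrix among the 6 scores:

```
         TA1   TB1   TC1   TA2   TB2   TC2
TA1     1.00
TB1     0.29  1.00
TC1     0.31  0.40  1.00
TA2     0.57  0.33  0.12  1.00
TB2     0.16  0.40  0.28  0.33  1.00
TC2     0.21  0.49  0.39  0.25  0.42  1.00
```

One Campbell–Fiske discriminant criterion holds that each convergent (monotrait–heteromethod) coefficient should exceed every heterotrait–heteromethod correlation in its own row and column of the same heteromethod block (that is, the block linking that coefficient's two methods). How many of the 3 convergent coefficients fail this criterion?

Checking each validity diagonal entry against its comparison values:
TA (methods 1·2): 0.57 vs {0.16, 0.33, 0.21, 0.12} → pass.
TB (methods 1·2): 0.40 vs {0.33, 0.16, 0.49, 0.28} → fail.
TC (methods 1·2): 0.39 vs {0.12, 0.21, 0.28, 0.49} → fail.
2 of 3 fail.

2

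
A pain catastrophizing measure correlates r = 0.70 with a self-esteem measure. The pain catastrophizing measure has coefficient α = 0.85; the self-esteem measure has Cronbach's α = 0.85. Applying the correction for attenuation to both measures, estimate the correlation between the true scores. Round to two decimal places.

0.82

r_true = r_obs / √(r_xx · r_yy) = 0.70 / √(0.85 × 0.85) = 0.70 / √0.7225 = 0.70 / 0.8500 ≈ 0.82.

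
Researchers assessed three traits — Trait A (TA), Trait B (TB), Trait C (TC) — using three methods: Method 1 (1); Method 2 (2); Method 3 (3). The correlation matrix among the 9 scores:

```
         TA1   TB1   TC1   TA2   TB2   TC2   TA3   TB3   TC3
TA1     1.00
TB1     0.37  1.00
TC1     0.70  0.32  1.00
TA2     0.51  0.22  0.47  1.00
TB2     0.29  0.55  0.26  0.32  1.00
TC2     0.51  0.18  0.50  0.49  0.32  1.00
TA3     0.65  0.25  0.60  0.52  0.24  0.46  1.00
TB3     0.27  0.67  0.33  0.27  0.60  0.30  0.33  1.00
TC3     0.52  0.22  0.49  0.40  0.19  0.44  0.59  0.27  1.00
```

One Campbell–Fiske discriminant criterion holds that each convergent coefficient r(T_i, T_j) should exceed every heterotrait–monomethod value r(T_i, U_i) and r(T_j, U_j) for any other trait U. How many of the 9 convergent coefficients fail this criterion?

Convergent coefficients and their comparison sets:
TA (methods 1·2): 0.51 vs {0.37, 0.32, 0.70, 0.49} → fail.
TA (methods 1·3): 0.65 vs {0.37, 0.33, 0.70, 0.59} → fail.
TA (methods 2·3): 0.52 vs {0.32, 0.33, 0.49, 0.59} → fail.
TB (methods 1·2): 0.55 vs {0.37, 0.32, 0.32, 0.32} → pass.
TB (methods 1·3): 0.67 vs {0.37, 0.33, 0.32, 0.27} → pass.
TB (methods 2·3): 0.60 vs {0.32, 0.33, 0.32, 0.27} → pass.
TC (methods 1·2): 0.50 vs {0.70, 0.49, 0.32, 0.32} → fail.
TC (methods 1·3): 0.49 vs {0.70, 0.59, 0.32, 0.27} → fail.
TC (methods 2·3): 0.44 vs {0.49, 0.59, 0.32, 0.27} → fail.
6 of 9 fail.

6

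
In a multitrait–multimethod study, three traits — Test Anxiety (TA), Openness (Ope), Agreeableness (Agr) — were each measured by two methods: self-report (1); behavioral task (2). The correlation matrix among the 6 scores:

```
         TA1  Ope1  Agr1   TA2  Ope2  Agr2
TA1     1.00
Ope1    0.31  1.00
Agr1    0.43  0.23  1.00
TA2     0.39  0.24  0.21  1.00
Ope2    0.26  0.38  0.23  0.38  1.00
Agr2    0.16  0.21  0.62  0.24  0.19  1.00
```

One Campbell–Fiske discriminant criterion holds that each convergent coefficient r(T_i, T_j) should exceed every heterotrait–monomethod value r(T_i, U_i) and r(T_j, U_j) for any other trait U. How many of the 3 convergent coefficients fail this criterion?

Checking each validity diagonal entry against its comparison values:
TA (methods 1·2): 0.39 vs {0.31, 0.38, 0.43, 0.24} → fail.
Ope (methods 1·2): 0.38 vs {0.31, 0.38, 0.23, 0.19} → fail.
Agr (methods 1·2): 0.62 vs {0.43, 0.24, 0.23, 0.19} → pass.
2 of 3 fail.

2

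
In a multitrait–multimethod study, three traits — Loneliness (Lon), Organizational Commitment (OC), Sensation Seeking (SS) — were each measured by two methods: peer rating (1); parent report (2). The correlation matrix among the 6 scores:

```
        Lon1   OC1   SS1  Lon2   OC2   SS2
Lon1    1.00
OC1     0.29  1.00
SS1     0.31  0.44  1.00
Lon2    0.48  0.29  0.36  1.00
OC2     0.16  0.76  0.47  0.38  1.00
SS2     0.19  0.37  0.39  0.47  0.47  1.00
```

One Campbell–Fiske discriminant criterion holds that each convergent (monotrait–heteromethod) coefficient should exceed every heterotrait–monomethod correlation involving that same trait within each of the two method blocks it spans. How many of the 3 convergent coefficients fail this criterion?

Each convergent coefficient versus the relevant comparison correlations:
Lon (methods 1·2): 0.48 vs {0.29, 0.38, 0.31, 0.47} → pass.
OC (methods 1·2): 0.76 vs {0.29, 0.38, 0.44, 0.47} → pass.
SS (methods 1·2): 0.39 vs {0.31, 0.47, 0.44, 0.47} → fail.
1 of 3 fail.

1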